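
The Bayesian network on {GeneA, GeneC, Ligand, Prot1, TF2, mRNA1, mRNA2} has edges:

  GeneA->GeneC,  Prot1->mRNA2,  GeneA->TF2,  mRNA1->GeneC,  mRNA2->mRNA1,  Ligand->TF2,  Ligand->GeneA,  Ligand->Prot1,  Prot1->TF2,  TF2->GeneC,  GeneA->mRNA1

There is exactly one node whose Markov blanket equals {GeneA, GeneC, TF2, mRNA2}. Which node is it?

mRNA1

The target node must have every member of {GeneA, GeneC, TF2, mRNA2} as a parent, child, or co-parent, and no others.
Parents of mRNA1: GeneA, mRNA2; children: GeneC; co-parents: GeneA, TF2.
These exactly cover the given set, so the node is mRNA1.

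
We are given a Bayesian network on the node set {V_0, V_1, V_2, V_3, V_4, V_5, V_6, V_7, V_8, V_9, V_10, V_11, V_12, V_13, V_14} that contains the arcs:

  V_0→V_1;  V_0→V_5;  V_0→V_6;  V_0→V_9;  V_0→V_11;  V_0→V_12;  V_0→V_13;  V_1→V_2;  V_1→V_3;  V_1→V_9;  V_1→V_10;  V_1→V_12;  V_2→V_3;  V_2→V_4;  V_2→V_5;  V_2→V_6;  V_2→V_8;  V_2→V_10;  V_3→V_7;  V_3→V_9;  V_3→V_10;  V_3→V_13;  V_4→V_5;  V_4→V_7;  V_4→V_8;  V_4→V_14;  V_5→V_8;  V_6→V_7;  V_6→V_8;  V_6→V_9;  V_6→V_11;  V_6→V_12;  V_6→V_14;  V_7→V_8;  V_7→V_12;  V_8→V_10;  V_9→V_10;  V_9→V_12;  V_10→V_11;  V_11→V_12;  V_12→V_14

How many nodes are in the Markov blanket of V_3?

10

V_3 has parents V_1, V_2.
Ch(V_3) = {V_7, V_9, V_10, V_13}.
Co-parents of V_3 (other parents of its children):
  V_7: V_4, V_6
  V_9: V_0, V_1, V_6
  V_10: V_1, V_2, V_8, V_9
  V_13: V_0
MB(V_3) = {V_0, V_1, V_2, V_4, V_6, V_7, V_8, V_9, V_10, V_13}, which has 10 nodes.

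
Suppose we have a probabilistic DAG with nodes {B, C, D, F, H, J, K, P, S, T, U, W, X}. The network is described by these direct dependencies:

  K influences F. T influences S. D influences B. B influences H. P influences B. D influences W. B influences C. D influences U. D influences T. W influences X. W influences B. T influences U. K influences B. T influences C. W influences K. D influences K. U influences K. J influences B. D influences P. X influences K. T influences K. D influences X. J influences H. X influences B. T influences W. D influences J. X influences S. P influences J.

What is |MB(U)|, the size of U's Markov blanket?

5

Parents of U: D, T.
Children of U: K.
Other parents of U's children:
  K: D, T, W, X
MB(U) = {D, K, T, W, X}, which has 5 nodes.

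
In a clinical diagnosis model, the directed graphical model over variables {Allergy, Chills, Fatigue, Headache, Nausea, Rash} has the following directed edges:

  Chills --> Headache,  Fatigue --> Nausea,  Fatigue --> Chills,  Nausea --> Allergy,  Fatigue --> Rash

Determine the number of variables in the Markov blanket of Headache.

A node's Markov blanket = Pa ∪ Ch ∪ (parents of Ch other than the node itself).
Headache has parent Chills.
Ch(Headache) = {}.
Headache has no children, so there are no co-parents.
MB(Headache) = {Chills}, which has 1 node.

1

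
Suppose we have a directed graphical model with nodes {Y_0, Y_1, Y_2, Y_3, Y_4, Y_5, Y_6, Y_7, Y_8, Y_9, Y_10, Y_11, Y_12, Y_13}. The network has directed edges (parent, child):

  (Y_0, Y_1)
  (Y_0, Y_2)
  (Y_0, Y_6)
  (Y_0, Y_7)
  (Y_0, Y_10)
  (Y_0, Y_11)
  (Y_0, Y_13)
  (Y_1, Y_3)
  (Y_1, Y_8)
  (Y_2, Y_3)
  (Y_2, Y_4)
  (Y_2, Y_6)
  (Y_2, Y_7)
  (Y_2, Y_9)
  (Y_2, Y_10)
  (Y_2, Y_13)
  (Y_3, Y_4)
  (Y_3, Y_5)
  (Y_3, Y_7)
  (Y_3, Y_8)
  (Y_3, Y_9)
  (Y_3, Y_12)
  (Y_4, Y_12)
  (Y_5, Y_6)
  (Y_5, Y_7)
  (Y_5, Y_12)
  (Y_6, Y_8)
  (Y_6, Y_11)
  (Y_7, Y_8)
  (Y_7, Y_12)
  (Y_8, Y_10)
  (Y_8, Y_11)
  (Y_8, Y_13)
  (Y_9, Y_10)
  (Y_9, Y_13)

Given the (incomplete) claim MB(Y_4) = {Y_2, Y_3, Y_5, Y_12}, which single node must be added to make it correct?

Parents of Y_4: Y_2, Y_3.
Children of Y_4: Y_12.
Parents of each child, excluding Y_4:
  Y_12 also has parents Y_3, Y_5, Y_7.
MB(Y_4) = {Y_2, Y_3, Y_5, Y_7, Y_12}.
Comparing with the claimed set, Y_7 is missing.

Y_7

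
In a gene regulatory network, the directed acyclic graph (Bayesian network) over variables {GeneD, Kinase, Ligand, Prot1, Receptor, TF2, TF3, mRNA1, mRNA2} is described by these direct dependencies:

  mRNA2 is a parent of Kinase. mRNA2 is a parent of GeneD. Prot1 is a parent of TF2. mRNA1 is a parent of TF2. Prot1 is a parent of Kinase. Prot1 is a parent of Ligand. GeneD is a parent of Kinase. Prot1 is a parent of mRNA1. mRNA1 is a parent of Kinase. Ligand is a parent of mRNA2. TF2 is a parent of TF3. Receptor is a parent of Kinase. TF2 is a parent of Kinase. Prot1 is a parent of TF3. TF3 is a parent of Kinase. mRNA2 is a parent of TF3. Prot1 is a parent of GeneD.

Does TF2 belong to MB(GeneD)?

TF2 is a co-parent of GeneD: both are parents of Kinase.
So TF2 ∈ MB(GeneD).

Yes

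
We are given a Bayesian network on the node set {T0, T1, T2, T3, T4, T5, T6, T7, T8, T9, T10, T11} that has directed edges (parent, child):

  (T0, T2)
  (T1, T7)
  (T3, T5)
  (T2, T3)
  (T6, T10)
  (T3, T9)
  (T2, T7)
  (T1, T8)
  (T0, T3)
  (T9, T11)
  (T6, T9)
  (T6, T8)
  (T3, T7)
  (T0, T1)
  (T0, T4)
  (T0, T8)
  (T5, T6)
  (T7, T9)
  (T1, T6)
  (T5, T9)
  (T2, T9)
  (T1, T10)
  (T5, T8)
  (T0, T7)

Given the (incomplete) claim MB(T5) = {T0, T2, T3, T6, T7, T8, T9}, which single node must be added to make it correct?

A node's Markov blanket = Pa ∪ Ch ∪ (parents of Ch other than the node itself).
T5 has children T6, T8, T9.
T5's parents: T3.
For each child, the remaining parents (spouses of T5):
  T6: T1
  T8: T0, T1, T6
  T9: T2, T3, T6, T7
MB(T5) = {T0, T1, T2, T3, T6, T7, T8, T9}.
Comparing with the claimed set, T1 is missing.

T1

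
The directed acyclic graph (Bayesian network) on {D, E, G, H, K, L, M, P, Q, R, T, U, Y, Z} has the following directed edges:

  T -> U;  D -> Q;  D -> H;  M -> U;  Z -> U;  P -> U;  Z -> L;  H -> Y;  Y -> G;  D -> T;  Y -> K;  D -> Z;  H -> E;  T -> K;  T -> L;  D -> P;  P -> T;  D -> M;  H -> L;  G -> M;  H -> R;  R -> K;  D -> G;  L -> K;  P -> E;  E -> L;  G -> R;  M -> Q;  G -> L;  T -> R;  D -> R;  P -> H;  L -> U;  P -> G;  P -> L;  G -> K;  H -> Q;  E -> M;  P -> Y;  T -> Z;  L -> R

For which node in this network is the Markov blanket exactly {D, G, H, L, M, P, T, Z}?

E

The target node must have every member of {D, G, H, L, M, P, T, Z} as a parent, child, or co-parent, and no others.
Parents of E: H, P; children: L, M; co-parents: D, G, H, P, T, Z.
These exactly cover the given set, so the node is E.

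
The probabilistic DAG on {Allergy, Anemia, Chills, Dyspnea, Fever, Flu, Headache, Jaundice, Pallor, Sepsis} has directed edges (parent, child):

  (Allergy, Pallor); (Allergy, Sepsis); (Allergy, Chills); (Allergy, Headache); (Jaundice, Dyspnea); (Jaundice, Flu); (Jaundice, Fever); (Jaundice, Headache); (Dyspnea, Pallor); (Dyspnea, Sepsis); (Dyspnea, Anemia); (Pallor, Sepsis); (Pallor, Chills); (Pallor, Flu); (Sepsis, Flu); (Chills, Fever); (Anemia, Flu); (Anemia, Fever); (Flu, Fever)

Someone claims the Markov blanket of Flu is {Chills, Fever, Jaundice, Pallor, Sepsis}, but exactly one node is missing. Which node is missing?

Parents of Flu: Anemia, Jaundice, Pallor, Sepsis.
Flu's children: Fever.
Other parents of Flu's children:
  Fever also has parents Anemia, Chills, Jaundice.
MB(Flu) = {Anemia, Chills, Fever, Jaundice, Pallor, Sepsis}.
Comparing with the claimed set, Anemia is missing.

Anemia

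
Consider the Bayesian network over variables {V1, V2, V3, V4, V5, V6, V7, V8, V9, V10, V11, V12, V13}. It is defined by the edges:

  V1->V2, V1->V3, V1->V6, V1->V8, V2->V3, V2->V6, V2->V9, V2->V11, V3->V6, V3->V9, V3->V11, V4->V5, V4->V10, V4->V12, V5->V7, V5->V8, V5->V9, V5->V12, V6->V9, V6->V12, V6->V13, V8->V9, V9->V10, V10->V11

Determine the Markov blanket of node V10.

{V2, V3, V4, V9, V11}

By definition, MB(V10) is built from V10's parents, V10's children, and the co-parents of V10.
Pa(V10) = {V4, V9}.
V10 has child V11.
Co-parents of V10 (other parents of its children):
  V11's other parents are V2, V3.
So the Markov blanket of V10 is {V2, V3, V4, V9, V11}.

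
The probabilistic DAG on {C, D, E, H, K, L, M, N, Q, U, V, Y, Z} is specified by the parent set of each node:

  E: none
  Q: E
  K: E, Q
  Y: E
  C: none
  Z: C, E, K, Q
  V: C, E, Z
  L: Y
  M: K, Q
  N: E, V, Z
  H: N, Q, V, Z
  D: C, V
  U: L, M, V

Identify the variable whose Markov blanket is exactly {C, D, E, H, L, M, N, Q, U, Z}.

V

The target node must have every member of {C, D, E, H, L, M, N, Q, U, Z} as a parent, child, or co-parent, and no others.
Parents of V: C, E, Z; children: D, H, N, U; co-parents: C, E, L, M, N, Q, Z.
These exactly cover the given set, so the node is V.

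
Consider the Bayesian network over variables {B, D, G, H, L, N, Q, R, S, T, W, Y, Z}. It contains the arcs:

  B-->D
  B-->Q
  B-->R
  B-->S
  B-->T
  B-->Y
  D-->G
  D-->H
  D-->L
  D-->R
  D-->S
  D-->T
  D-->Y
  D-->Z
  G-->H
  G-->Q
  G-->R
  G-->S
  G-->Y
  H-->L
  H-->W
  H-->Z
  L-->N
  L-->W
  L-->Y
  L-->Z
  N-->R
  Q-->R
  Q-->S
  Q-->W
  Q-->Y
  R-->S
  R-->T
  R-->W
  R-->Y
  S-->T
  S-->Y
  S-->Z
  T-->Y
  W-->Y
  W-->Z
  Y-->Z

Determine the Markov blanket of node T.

{B, D, G, L, Q, R, S, W, Y}

A node's Markov blanket = Pa ∪ Ch ∪ (parents of Ch other than the node itself).
Parents of T: B, D, R, S.
Children of T: Y.
Co-parents of T (other parents of its children):
  Y's other parents are B, D, G, L, Q, R, S, W.
MB(T) = {B, D, G, L, Q, R, S, W, Y}.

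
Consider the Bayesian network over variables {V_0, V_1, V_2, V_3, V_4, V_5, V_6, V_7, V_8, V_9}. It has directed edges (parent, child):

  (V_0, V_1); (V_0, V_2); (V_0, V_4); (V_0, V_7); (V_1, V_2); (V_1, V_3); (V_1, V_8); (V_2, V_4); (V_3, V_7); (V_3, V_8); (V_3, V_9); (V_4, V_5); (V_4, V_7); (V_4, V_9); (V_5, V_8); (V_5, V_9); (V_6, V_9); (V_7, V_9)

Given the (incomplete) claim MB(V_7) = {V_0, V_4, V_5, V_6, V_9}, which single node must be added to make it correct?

Pa(V_7) = {V_0, V_3, V_4}.
V_7 has child V_9.
For each child, the remaining parents (spouses of V_7):
  V_9's other parents are V_3, V_4, V_5, V_6.
MB(V_7) = {V_0, V_3, V_4, V_5, V_6, V_9}.
Comparing with the claimed set, V_3 is missing.

V_3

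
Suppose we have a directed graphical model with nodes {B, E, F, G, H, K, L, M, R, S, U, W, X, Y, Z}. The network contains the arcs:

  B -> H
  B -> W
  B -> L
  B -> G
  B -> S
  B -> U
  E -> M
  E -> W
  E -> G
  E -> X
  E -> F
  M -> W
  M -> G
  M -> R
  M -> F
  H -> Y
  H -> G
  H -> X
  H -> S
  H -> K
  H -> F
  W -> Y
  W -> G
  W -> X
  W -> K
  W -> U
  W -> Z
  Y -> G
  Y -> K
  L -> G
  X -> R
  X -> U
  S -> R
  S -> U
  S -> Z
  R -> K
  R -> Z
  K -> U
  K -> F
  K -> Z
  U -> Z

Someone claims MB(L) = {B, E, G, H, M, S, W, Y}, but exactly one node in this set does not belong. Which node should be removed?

Pa(L) = {B}.
L has child G.
Parents of each child, excluding L:
  parents(G) \ {L} = {B, E, H, M, W, Y}.
MB(L) = {B, E, G, H, M, W, Y}.
S is neither a parent, child, nor co-parent of L, so it does not belong.

S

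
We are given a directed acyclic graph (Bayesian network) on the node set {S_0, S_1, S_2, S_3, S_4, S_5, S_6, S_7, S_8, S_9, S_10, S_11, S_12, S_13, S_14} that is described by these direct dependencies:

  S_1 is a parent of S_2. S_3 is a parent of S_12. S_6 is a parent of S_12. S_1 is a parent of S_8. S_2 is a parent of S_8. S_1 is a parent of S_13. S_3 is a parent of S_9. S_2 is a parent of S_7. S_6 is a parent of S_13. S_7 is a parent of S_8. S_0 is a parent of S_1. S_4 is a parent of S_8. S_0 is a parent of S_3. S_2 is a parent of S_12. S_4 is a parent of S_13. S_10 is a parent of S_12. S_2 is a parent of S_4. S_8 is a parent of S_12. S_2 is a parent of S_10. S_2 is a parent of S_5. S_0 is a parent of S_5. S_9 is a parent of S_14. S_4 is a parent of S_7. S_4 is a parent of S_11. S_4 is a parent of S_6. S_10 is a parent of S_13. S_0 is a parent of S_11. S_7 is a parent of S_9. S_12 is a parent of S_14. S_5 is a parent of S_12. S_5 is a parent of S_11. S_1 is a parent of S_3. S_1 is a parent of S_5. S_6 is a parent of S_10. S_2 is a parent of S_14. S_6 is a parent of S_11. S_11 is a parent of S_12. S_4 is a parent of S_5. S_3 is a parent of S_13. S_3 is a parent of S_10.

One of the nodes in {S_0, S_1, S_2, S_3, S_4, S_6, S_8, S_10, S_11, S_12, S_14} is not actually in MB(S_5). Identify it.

S_14

By definition, MB(S_5) is built from S_5's parents, S_5's children, and the co-parents of S_5.
S_5 has parents S_0, S_1, S_2, S_4.
Ch(S_5) = {S_11, S_12}.
For each child, the remaining parents (spouses of S_5):
  S_11's other parents are S_0, S_4, S_6.
  S_12 also has parents S_2, S_3, S_6, S_8, S_10, S_11.
MB(S_5) = {S_0, S_1, S_2, S_3, S_4, S_6, S_8, S_10, S_11, S_12}.
S_14 is neither a parent, child, nor co-parent of S_5, so it does not belong.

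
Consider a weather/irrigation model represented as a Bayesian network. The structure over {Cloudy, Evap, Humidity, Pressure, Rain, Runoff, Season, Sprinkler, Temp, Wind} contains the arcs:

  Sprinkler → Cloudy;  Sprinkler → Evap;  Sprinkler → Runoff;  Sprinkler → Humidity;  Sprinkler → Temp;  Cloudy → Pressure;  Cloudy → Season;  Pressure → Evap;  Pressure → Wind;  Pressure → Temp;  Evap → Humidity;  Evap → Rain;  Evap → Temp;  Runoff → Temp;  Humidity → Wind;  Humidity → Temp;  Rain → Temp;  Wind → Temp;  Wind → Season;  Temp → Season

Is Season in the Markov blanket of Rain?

The Markov blanket of a node is its parents, its children, and the other parents of its children.
Children of Rain: Temp.
Rain has parent Evap.
Co-parents of Rain (other parents of its children):
  Temp: Evap, Humidity, Pressure, Runoff, Sprinkler, Wind
MB(Rain) = {Evap, Humidity, Pressure, Runoff, Sprinkler, Temp, Wind}; Season is not in this set.

No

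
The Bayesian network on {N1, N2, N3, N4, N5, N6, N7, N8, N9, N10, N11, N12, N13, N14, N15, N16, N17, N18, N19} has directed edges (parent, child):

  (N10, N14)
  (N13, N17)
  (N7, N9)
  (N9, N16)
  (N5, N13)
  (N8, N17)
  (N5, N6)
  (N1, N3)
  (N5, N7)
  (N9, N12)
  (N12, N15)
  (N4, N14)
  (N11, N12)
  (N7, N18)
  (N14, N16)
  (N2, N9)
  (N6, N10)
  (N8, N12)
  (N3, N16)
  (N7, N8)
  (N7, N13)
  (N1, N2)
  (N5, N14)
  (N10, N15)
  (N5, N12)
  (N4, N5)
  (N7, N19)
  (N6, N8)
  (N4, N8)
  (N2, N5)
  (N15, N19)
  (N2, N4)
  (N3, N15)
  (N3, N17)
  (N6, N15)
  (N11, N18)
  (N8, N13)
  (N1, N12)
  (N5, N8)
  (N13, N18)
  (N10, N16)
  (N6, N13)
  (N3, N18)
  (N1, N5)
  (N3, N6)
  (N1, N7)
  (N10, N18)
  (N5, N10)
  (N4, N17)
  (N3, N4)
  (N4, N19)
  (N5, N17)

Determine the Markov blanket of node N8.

{N1, N3, N4, N5, N6, N7, N9, N11, N12, N13, N17}

By definition, MB(N8) is built from N8's parents, N8's children, and the co-parents of N8.
N8's parents: N4, N5, N6, N7.
N8 has children N12, N13, N17.
Other parents of N8's children:
  N12: N1, N5, N9, N11
  N13: N5, N6, N7
  N17: N3, N4, N5, N13
Union: {N4, N5, N6, N7} ∪ {N12, N13, N17} ∪ {N1, N3, N4, N5, N6, N7, N9, N11, N13} = {N1, N3, N4, N5, N6, N7, N9, N11, N12, N13, N17}.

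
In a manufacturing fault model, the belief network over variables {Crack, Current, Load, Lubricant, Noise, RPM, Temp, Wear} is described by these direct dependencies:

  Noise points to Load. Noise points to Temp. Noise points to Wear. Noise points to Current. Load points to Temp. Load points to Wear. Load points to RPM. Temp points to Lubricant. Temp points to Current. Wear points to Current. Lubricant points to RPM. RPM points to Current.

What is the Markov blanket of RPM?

{Current, Load, Lubricant, Noise, Temp, Wear}

RPM has parents Load, Lubricant.
Ch(RPM) = {Current}.
Other parents of RPM's children:
  parents(Current) \ {RPM} = {Noise, Temp, Wear}.
MB(RPM) = {Current, Load, Lubricant, Noise, Temp, Wear}.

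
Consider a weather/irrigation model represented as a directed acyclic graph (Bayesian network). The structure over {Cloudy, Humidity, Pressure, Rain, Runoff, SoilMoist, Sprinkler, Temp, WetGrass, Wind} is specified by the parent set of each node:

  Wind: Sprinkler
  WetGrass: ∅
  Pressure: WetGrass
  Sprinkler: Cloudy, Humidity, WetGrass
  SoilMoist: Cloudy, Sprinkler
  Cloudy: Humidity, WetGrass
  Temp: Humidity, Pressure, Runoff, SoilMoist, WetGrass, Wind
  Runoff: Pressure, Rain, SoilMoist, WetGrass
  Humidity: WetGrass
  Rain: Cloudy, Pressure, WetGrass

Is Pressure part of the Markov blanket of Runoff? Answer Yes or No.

Pressure is a parent of Runoff.
So Pressure ∈ MB(Runoff).

Yes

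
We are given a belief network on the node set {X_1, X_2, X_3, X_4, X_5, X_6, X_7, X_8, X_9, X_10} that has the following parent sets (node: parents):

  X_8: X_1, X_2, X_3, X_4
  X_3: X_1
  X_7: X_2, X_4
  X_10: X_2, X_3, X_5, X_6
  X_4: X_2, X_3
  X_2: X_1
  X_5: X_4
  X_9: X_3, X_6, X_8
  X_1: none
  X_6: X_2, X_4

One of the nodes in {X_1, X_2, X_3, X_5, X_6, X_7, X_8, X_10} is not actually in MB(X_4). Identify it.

X_10

A node's Markov blanket = Pa ∪ Ch ∪ (parents of Ch other than the node itself).
X_4's parents: X_2, X_3.
X_4's children: X_5, X_6, X_7, X_8.
For each child, the remaining parents (spouses of X_4):
  X_5: —
  X_6: X_2
  X_7: X_2
  X_8: X_1, X_2, X_3
MB(X_4) = {X_1, X_2, X_3, X_5, X_6, X_7, X_8}.
X_10 is neither a parent, child, nor co-parent of X_4, so it does not belong.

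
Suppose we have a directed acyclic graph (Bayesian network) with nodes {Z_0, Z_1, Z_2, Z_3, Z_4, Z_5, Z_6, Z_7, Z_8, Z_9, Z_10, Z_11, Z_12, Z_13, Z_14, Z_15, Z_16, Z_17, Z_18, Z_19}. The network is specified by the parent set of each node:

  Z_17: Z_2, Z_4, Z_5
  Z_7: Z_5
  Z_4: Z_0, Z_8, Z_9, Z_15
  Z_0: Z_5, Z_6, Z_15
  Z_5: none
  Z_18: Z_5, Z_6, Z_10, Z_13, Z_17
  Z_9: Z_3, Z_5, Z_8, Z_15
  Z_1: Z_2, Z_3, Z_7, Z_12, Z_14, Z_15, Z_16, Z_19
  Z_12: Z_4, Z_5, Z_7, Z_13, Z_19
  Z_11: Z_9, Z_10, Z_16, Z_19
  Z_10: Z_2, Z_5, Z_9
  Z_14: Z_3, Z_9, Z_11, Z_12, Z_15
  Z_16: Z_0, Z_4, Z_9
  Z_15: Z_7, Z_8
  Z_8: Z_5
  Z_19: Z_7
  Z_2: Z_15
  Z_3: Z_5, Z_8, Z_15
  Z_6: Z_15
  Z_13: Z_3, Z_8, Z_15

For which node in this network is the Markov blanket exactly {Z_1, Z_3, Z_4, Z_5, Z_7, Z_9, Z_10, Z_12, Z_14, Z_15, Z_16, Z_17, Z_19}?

The target node must have every member of {Z_1, Z_3, Z_4, Z_5, Z_7, Z_9, Z_10, Z_12, Z_14, Z_15, Z_16, Z_17, Z_19} as a parent, child, or co-parent, and no others.
Parents of Z_2: Z_15; children: Z_1, Z_10, Z_17; co-parents: Z_3, Z_4, Z_5, Z_7, Z_9, Z_12, Z_14, Z_15, Z_16, Z_19.
These exactly cover the given set, so the node is Z_2.

Z_2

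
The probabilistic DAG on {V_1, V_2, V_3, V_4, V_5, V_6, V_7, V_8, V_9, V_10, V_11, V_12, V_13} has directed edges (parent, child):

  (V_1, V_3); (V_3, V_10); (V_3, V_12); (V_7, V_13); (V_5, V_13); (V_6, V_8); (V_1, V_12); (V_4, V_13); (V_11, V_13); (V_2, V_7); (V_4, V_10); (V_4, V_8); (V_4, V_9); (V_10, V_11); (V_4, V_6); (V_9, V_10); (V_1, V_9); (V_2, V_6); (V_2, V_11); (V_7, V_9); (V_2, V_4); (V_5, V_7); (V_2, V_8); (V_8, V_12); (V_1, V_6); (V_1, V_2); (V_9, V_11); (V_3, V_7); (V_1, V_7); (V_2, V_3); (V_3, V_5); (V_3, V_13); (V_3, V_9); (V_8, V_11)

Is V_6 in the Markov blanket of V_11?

A node's Markov blanket = Pa ∪ Ch ∪ (parents of Ch other than the node itself).
Children of V_11: V_13.
Pa(V_11) = {V_2, V_8, V_9, V_10}.
Other parents of V_11's children:
  V_13 also has parents V_3, V_4, V_5, V_7.
MB(V_11) = {V_2, V_3, V_4, V_5, V_7, V_8, V_9, V_10, V_13}; V_6 is not in this set.

No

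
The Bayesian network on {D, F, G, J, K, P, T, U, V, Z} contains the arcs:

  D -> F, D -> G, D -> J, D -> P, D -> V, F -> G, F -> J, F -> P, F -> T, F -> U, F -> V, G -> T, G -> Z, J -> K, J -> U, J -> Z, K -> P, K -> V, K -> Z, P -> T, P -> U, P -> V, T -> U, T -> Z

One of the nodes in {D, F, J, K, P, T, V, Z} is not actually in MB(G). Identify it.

V

Parents of G: D, F.
G's children: T, Z.
Other parents of G's children:
  T also has parents F, P.
  Z's other parents are J, K, T.
MB(G) = {D, F, J, K, P, T, Z}.
V is neither a parent, child, nor co-parent of G, so it does not belong.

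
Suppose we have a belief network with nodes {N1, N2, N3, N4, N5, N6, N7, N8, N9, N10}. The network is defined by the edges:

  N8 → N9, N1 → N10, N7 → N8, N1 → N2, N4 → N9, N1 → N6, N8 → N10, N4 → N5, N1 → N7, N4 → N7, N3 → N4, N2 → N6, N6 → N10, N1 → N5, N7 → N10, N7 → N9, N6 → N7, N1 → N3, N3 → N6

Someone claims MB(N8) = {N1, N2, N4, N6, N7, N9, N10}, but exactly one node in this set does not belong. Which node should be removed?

N2

Children of N8: N9, N10.
Parents of N8: N7.
Parents of each child, excluding N8:
  parents(N9) \ {N8} = {N4, N7}.
  N10's other parents are N1, N6, N7.
MB(N8) = {N1, N4, N6, N7, N9, N10}.
N2 is neither a parent, child, nor co-parent of N8, so it does not belong.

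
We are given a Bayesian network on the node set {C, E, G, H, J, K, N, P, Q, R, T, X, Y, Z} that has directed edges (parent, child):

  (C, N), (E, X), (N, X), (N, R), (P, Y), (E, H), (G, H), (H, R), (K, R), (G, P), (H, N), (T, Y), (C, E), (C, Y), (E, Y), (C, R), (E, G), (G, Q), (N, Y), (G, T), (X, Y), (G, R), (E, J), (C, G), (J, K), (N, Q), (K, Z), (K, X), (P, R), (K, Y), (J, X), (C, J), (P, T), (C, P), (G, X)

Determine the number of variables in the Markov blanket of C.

Pa(C) = {}.
C's children: E, G, J, N, P, R, Y.
Parents of each child, excluding C:
  E: —
  G: E
  J: E
  N: H
  P: G
  R: G, H, K, N, P
  Y: E, K, N, P, T, X
MB(C) = {E, G, H, J, K, N, P, R, T, X, Y}, which has 11 nodes.

11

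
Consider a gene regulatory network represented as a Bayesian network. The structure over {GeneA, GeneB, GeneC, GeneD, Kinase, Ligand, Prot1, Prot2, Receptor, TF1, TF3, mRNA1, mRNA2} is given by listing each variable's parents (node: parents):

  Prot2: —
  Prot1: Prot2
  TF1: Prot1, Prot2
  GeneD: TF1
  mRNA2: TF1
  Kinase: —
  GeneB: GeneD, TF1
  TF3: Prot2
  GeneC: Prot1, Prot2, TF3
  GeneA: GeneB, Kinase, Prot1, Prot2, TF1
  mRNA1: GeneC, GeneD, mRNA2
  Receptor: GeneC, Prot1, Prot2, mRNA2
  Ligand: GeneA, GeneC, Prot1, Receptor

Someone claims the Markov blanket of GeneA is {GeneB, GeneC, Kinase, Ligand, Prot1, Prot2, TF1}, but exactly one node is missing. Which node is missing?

GeneA's parents: GeneB, Kinase, Prot1, Prot2, TF1.
GeneA's children: Ligand.
Co-parents of GeneA (other parents of its children):
  Ligand's other parents are GeneC, Prot1, Receptor.
MB(GeneA) = {GeneB, GeneC, Kinase, Ligand, Prot1, Prot2, Receptor, TF1}.
Comparing with the claimed set, Receptor is missing.

Receptor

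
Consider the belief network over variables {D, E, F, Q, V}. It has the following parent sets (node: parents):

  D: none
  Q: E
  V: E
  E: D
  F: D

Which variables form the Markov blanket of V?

By definition, MB(V) is built from V's parents, V's children, and the co-parents of V.
Parents of V: E.
Ch(V) = {}.
V has no children, so there are no co-parents.
Taking the union gives {E}.

{E}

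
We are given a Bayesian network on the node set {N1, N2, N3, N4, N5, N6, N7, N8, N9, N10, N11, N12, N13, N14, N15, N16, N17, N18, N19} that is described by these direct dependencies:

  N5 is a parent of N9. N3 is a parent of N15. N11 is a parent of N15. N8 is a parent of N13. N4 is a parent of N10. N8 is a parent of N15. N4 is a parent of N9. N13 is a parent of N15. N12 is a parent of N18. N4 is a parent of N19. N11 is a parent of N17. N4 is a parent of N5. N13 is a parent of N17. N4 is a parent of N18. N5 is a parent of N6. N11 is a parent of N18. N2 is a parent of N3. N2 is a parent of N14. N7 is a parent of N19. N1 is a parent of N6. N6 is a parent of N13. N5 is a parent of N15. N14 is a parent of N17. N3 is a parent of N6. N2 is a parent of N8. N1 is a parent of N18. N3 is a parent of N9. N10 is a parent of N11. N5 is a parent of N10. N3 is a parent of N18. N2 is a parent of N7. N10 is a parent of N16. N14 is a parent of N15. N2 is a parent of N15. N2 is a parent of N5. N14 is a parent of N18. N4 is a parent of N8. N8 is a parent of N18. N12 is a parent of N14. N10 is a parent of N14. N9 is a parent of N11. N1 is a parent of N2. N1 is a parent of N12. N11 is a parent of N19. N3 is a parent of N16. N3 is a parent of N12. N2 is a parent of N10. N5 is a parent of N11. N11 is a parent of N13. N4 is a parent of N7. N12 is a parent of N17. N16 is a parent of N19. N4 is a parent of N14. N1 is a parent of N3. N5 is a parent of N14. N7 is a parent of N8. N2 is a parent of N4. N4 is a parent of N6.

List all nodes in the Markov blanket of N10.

{N2, N3, N4, N5, N9, N11, N12, N14, N16}

Parents of N10: N2, N4, N5.
Children of N10: N11, N14, N16.
For each child, the remaining parents (spouses of N10):
  parents(N11) \ {N10} = {N5, N9}.
  N14 also has parents N2, N4, N5, N12.
  N16 also has parent N3.
MB(N10) = {N2, N3, N4, N5, N9, N11, N12, N14, N16}.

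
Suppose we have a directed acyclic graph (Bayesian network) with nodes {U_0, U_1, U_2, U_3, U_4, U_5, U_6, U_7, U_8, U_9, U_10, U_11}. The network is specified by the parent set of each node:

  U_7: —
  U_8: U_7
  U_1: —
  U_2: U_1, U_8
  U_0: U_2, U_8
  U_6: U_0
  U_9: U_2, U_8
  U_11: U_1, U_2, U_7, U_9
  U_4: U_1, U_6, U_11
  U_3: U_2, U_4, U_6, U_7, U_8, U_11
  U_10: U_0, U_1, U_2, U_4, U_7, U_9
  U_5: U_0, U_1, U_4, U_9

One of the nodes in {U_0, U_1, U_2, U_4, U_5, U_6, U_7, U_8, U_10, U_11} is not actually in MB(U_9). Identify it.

Parents of U_9: U_2, U_8.
U_9's children: U_5, U_10, U_11.
For each child, the remaining parents (spouses of U_9):
  U_11: U_1, U_2, U_7
  U_10: U_0, U_1, U_2, U_4, U_7
  U_5: U_0, U_1, U_4
MB(U_9) = {U_0, U_1, U_2, U_4, U_5, U_7, U_8, U_10, U_11}.
U_6 is neither a parent, child, nor co-parent of U_9, so it does not belong.

U_6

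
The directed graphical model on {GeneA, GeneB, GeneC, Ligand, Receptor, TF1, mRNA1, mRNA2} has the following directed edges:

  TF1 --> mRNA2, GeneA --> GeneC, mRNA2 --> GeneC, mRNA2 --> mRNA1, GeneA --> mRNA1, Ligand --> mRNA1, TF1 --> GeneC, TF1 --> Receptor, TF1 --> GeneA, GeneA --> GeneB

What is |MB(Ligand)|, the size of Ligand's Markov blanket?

Ligand's children: mRNA1.
Ligand has no parents.
Other parents of Ligand's children:
  mRNA1 also has parents GeneA, mRNA2.
MB(Ligand) = {GeneA, mRNA1, mRNA2}, which has 3 nodes.

3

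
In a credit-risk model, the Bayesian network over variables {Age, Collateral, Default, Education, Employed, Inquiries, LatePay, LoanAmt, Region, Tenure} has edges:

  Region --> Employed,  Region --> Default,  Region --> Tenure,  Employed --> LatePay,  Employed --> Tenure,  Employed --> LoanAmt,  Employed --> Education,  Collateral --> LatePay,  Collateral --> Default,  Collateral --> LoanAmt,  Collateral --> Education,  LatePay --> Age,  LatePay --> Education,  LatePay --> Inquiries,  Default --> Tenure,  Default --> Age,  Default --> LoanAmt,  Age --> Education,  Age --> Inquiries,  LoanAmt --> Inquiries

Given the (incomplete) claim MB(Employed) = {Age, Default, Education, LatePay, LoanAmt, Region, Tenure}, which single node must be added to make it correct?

By definition, MB(Employed) is built from Employed's parents, Employed's children, and the co-parents of Employed.
Parents of Employed: Region.
Employed's children: Education, LatePay, LoanAmt, Tenure.
Co-parents of Employed (other parents of its children):
  LatePay: Collateral
  Tenure: Default, Region
  LoanAmt: Collateral, Default
  Education: Age, Collateral, LatePay
MB(Employed) = {Age, Collateral, Default, Education, LatePay, LoanAmt, Region, Tenure}.
Comparing with the claimed set, Collateral is missing.

Collateral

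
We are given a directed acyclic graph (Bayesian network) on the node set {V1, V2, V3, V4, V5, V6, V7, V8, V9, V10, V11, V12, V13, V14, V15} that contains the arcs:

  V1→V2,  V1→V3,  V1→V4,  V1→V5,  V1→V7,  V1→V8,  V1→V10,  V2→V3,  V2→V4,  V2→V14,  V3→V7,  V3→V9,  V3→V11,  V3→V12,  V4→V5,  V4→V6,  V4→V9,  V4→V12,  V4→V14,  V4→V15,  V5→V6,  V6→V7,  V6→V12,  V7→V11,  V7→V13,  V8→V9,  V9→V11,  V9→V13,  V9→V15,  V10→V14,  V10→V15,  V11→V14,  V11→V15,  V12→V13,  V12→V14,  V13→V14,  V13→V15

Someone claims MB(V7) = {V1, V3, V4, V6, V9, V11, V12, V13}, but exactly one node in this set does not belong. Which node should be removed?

V4

By definition, MB(V7) is built from V7's parents, V7's children, and the co-parents of V7.
V7's parents: V1, V3, V6.
V7's children: V11, V13.
Other parents of V7's children:
  V11: V3, V9
  V13: V9, V12
MB(V7) = {V1, V3, V6, V9, V11, V12, V13}.
V4 is neither a parent, child, nor co-parent of V7, so it does not belong.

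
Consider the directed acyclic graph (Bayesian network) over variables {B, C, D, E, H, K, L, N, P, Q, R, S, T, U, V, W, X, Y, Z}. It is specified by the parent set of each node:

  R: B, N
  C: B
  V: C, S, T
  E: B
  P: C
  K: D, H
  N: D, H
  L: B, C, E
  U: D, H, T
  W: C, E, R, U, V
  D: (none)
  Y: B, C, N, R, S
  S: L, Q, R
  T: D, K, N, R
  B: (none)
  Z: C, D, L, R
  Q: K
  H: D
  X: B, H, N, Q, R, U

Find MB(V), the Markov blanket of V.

V's children: W.
V has parents C, S, T.
Co-parents of V (other parents of its children):
  W: C, E, R, U
Union: {C, S, T} ∪ {W} ∪ {C, E, R, U} = {C, E, R, S, T, U, W}.

{C, E, R, S, T, U, W}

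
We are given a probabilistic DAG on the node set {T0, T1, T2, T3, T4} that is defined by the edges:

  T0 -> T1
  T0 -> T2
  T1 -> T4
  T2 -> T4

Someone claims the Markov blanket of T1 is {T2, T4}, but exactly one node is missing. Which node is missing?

T0

By definition, MB(T1) is built from T1's parents, T1's children, and the co-parents of T1.
Children of T1: T4.
T1's parents: T0.
Other parents of T1's children:
  T4: T2
MB(T1) = {T0, T2, T4}.
Comparing with the claimed set, T0 is missing.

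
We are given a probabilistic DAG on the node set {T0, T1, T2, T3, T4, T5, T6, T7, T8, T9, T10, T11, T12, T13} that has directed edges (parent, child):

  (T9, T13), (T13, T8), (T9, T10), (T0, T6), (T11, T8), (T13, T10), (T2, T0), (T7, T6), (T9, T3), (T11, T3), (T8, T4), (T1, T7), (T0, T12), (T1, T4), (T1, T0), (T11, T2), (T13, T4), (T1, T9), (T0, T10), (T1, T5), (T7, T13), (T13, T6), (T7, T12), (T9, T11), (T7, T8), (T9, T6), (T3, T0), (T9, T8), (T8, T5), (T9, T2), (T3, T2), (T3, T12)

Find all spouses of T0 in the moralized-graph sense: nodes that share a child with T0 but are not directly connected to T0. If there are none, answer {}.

{T7, T9, T13}

Children of T0: T6, T10, T12.
  T12 also has parents T3, T7.
  T10 also has parents T9, T13.
  T6's other parents are T7, T9, T13.
Excluding nodes already adjacent to T0 (T1, T2, T3, T6, T10, T12), the co-parent-only contribution is {T7, T9, T13}.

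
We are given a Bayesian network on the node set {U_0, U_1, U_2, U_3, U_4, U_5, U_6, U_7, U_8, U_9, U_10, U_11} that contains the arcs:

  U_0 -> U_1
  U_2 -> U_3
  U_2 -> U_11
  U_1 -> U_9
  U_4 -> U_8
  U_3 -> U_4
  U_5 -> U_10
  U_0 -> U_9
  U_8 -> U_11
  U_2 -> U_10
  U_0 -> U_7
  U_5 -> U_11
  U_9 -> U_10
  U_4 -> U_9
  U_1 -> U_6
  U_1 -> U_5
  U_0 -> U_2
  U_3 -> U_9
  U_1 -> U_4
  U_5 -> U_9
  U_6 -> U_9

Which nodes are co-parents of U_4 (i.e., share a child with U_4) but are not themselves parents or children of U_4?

{U_0, U_5, U_6}

Children of U_4: U_8, U_9.
  U_8: no additional parents.
  U_9 also has parents U_0, U_1, U_3, U_5, U_6.
Excluding nodes already adjacent to U_4 (U_1, U_3, U_8, U_9), the co-parent-only contribution is {U_0, U_5, U_6}.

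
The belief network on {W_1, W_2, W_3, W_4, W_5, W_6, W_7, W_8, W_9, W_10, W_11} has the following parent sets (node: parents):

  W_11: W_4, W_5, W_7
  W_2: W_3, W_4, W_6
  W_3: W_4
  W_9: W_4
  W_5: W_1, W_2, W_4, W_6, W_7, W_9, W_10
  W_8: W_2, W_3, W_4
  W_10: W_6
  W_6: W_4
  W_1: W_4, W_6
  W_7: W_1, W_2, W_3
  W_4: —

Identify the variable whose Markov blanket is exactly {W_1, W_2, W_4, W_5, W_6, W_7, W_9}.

W_10

The target node must have every member of {W_1, W_2, W_4, W_5, W_6, W_7, W_9} as a parent, child, or co-parent, and no others.
Parents of W_10: W_6; children: W_5; co-parents: W_1, W_2, W_4, W_6, W_7, W_9.
These exactly cover the given set, so the node is W_10.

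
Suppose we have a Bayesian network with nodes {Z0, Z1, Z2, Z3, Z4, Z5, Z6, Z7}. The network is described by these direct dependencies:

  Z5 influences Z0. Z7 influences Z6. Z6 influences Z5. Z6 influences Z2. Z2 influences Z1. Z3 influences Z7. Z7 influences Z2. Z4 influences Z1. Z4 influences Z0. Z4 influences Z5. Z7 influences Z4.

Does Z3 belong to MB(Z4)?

Ch(Z4) = {Z0, Z1, Z5}.
Pa(Z4) = {Z7}.
Other parents of Z4's children:
  Z5 also has parent Z6.
  Z0's other parent is Z5.
  Z1 also has parent Z2.
MB(Z4) = {Z0, Z1, Z2, Z5, Z6, Z7}; Z3 is not in this set.

No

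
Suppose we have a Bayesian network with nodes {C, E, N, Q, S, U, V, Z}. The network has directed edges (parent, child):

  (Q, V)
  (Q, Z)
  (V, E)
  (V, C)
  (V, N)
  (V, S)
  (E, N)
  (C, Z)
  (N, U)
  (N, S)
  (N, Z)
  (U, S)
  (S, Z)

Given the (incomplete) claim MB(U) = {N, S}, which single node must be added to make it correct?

Pa(U) = {N}.
Ch(U) = {S}.
For each child, the remaining parents (spouses of U):
  S's other parents are N, V.
MB(U) = {N, S, V}.
Comparing with the claimed set, V is missing.

V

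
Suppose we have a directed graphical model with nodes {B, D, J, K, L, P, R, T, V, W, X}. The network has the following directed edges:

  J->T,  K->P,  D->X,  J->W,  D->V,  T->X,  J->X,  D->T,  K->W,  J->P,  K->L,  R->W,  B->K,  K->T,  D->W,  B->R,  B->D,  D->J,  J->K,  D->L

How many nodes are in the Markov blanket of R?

5

The Markov blanket of a node is its parents, its children, and the other parents of its children.
R has parent B.
R has child W.
Parents of each child, excluding R:
  W: D, J, K
MB(R) = {B, D, J, K, W}, which has 5 nodes.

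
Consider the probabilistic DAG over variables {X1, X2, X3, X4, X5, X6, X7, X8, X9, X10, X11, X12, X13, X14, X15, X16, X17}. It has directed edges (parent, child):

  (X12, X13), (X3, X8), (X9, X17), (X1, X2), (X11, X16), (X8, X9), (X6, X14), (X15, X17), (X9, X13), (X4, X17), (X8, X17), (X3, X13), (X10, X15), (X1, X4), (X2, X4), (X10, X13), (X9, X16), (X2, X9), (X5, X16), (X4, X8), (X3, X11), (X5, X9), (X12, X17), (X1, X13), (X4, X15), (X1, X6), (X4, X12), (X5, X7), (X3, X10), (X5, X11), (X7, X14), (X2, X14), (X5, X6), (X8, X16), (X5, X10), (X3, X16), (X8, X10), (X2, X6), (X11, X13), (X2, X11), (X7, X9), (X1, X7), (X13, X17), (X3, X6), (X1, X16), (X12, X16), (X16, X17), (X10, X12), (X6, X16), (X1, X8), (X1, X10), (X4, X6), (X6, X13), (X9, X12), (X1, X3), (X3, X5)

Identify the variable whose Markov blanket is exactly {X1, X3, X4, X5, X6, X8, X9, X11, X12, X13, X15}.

The target node must have every member of {X1, X3, X4, X5, X6, X8, X9, X11, X12, X13, X15} as a parent, child, or co-parent, and no others.
Parents of X10: X1, X3, X5, X8; children: X12, X13, X15; co-parents: X1, X3, X4, X6, X9, X11, X12.
These exactly cover the given set, so the node is X10.

X10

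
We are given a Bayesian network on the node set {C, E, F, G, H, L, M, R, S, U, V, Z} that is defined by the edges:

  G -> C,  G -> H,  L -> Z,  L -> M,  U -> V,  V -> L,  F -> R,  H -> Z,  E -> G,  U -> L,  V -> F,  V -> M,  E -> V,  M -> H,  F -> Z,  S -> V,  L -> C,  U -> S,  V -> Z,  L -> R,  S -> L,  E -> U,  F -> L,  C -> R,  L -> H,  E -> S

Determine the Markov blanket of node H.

Parents of H: G, L, M.
Children of H: Z.
Parents of each child, excluding H:
  Z also has parents F, L, V.
Union: {G, L, M} ∪ {Z} ∪ {F, L, V} = {F, G, L, M, V, Z}.

{F, G, L, M, V, Z}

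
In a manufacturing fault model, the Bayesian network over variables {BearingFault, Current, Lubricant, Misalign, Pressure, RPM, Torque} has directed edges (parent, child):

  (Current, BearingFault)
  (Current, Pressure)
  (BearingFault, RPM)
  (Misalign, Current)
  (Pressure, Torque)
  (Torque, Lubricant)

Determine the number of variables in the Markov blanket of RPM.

1

Children of RPM: none.
Parents of RPM: BearingFault.
RPM has no children, so there are no co-parents.
MB(RPM) = {BearingFault}, which has 1 node.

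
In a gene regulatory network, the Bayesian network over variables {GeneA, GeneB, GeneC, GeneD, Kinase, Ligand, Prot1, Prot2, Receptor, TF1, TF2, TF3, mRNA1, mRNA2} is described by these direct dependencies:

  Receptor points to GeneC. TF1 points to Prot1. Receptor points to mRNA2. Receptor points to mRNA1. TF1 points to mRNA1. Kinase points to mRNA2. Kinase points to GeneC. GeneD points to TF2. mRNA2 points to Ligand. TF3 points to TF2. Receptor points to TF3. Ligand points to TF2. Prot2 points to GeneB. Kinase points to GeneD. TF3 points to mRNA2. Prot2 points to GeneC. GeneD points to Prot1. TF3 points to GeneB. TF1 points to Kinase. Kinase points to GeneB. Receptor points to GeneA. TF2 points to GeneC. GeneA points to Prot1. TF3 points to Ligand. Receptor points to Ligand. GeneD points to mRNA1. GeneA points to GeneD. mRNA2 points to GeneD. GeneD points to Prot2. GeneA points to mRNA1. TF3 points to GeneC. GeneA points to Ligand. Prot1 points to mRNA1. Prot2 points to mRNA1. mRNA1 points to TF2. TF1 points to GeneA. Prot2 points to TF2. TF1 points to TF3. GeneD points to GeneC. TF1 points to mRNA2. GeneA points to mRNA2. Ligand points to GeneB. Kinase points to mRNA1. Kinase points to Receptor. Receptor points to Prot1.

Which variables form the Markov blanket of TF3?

{GeneA, GeneB, GeneC, GeneD, Kinase, Ligand, Prot2, Receptor, TF1, TF2, mRNA1, mRNA2}

TF3 has children GeneB, GeneC, Ligand, TF2, mRNA2.
TF3's parents: Receptor, TF1.
Parents of each child, excluding TF3:
  mRNA2's other parents are GeneA, Kinase, Receptor, TF1.
  parents(Ligand) \ {TF3} = {GeneA, Receptor, mRNA2}.
  parents(TF2) \ {TF3} = {GeneD, Ligand, Prot2, mRNA1}.
  GeneB also has parents Kinase, Ligand, Prot2.
  parents(GeneC) \ {TF3} = {GeneD, Kinase, Prot2, Receptor, TF2}.
So the Markov blanket of TF3 is {GeneA, GeneB, GeneC, GeneD, Kinase, Ligand, Prot2, Receptor, TF1, TF2, mRNA1, mRNA2}.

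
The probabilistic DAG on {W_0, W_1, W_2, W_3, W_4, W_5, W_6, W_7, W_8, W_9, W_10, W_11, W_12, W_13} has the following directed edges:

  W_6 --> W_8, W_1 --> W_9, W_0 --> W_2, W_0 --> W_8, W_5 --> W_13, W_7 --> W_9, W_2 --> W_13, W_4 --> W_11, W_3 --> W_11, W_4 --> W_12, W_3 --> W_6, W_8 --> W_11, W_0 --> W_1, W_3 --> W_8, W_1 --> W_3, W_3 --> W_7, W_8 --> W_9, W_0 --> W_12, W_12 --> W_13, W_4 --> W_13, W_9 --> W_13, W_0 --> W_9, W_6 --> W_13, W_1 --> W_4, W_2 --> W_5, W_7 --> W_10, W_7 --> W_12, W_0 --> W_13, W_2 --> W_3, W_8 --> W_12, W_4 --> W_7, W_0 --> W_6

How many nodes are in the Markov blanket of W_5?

W_5's parents: W_2.
Ch(W_5) = {W_13}.
Parents of each child, excluding W_5:
  W_13 also has parents W_0, W_2, W_4, W_6, W_9, W_12.
MB(W_5) = {W_0, W_2, W_4, W_6, W_9, W_12, W_13}, which has 7 nodes.

7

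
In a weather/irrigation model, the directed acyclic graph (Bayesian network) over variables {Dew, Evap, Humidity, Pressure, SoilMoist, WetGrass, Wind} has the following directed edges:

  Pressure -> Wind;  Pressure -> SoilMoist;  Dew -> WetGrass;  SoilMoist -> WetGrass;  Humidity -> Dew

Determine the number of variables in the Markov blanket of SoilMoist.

SoilMoist has parent Pressure.
SoilMoist has child WetGrass.
For each child, the remaining parents (spouses of SoilMoist):
  WetGrass: Dew
MB(SoilMoist) = {Dew, Pressure, WetGrass}, which has 3 nodes.

3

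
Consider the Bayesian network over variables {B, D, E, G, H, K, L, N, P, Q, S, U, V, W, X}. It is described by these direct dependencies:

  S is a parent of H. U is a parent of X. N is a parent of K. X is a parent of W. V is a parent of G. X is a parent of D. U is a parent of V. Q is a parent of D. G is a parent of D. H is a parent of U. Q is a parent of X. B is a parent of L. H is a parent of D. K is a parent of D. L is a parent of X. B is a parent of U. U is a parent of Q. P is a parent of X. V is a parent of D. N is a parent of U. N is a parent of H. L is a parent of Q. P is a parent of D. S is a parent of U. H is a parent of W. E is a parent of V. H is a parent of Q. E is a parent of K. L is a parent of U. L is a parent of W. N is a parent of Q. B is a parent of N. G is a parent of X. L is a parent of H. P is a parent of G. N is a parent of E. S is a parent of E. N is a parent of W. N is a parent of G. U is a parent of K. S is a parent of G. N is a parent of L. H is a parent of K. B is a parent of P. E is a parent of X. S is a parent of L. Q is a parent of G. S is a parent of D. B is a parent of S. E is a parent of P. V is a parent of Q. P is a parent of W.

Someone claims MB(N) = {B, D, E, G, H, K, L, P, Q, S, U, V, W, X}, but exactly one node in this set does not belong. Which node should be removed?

N's parents: B.
Children of N: E, G, H, K, L, Q, U, W.
For each child, the remaining parents (spouses of N):
  parents(L) \ {N} = {B, S}.
  H also has parents L, S.
  parents(E) \ {N} = {S}.
  parents(U) \ {N} = {B, H, L, S}.
  Q also has parents H, L, U, V.
  G's other parents are P, Q, S, V.
  K also has parents E, H, U.
  W's other parents are H, L, P, X.
MB(N) = {B, E, G, H, K, L, P, Q, S, U, V, W, X}.
D is neither a parent, child, nor co-parent of N, so it does not belong.

D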